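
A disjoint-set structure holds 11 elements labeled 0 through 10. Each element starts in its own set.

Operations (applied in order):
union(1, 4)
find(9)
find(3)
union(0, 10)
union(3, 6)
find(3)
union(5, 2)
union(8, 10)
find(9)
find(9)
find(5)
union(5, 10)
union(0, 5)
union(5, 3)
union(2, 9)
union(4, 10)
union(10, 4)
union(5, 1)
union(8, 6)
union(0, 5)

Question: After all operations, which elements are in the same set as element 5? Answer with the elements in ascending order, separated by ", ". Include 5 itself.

Answer: 0, 1, 2, 3, 4, 5, 6, 8, 9, 10

Derivation:
Step 1: union(1, 4) -> merged; set of 1 now {1, 4}
Step 2: find(9) -> no change; set of 9 is {9}
Step 3: find(3) -> no change; set of 3 is {3}
Step 4: union(0, 10) -> merged; set of 0 now {0, 10}
Step 5: union(3, 6) -> merged; set of 3 now {3, 6}
Step 6: find(3) -> no change; set of 3 is {3, 6}
Step 7: union(5, 2) -> merged; set of 5 now {2, 5}
Step 8: union(8, 10) -> merged; set of 8 now {0, 8, 10}
Step 9: find(9) -> no change; set of 9 is {9}
Step 10: find(9) -> no change; set of 9 is {9}
Step 11: find(5) -> no change; set of 5 is {2, 5}
Step 12: union(5, 10) -> merged; set of 5 now {0, 2, 5, 8, 10}
Step 13: union(0, 5) -> already same set; set of 0 now {0, 2, 5, 8, 10}
Step 14: union(5, 3) -> merged; set of 5 now {0, 2, 3, 5, 6, 8, 10}
Step 15: union(2, 9) -> merged; set of 2 now {0, 2, 3, 5, 6, 8, 9, 10}
Step 16: union(4, 10) -> merged; set of 4 now {0, 1, 2, 3, 4, 5, 6, 8, 9, 10}
Step 17: union(10, 4) -> already same set; set of 10 now {0, 1, 2, 3, 4, 5, 6, 8, 9, 10}
Step 18: union(5, 1) -> already same set; set of 5 now {0, 1, 2, 3, 4, 5, 6, 8, 9, 10}
Step 19: union(8, 6) -> already same set; set of 8 now {0, 1, 2, 3, 4, 5, 6, 8, 9, 10}
Step 20: union(0, 5) -> already same set; set of 0 now {0, 1, 2, 3, 4, 5, 6, 8, 9, 10}
Component of 5: {0, 1, 2, 3, 4, 5, 6, 8, 9, 10}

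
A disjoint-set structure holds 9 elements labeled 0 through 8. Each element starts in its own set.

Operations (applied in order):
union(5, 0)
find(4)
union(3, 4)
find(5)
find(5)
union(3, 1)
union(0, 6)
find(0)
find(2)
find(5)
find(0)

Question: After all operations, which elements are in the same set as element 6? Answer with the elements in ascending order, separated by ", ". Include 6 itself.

Answer: 0, 5, 6

Derivation:
Step 1: union(5, 0) -> merged; set of 5 now {0, 5}
Step 2: find(4) -> no change; set of 4 is {4}
Step 3: union(3, 4) -> merged; set of 3 now {3, 4}
Step 4: find(5) -> no change; set of 5 is {0, 5}
Step 5: find(5) -> no change; set of 5 is {0, 5}
Step 6: union(3, 1) -> merged; set of 3 now {1, 3, 4}
Step 7: union(0, 6) -> merged; set of 0 now {0, 5, 6}
Step 8: find(0) -> no change; set of 0 is {0, 5, 6}
Step 9: find(2) -> no change; set of 2 is {2}
Step 10: find(5) -> no change; set of 5 is {0, 5, 6}
Step 11: find(0) -> no change; set of 0 is {0, 5, 6}
Component of 6: {0, 5, 6}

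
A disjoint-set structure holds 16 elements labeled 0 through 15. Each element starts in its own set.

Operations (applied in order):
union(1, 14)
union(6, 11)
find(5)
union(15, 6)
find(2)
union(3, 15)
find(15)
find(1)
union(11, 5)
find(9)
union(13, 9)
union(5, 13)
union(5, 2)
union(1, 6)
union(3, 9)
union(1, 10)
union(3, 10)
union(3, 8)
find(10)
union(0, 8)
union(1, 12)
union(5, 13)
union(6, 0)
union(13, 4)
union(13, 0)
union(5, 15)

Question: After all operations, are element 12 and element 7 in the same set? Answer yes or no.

Answer: no

Derivation:
Step 1: union(1, 14) -> merged; set of 1 now {1, 14}
Step 2: union(6, 11) -> merged; set of 6 now {6, 11}
Step 3: find(5) -> no change; set of 5 is {5}
Step 4: union(15, 6) -> merged; set of 15 now {6, 11, 15}
Step 5: find(2) -> no change; set of 2 is {2}
Step 6: union(3, 15) -> merged; set of 3 now {3, 6, 11, 15}
Step 7: find(15) -> no change; set of 15 is {3, 6, 11, 15}
Step 8: find(1) -> no change; set of 1 is {1, 14}
Step 9: union(11, 5) -> merged; set of 11 now {3, 5, 6, 11, 15}
Step 10: find(9) -> no change; set of 9 is {9}
Step 11: union(13, 9) -> merged; set of 13 now {9, 13}
Step 12: union(5, 13) -> merged; set of 5 now {3, 5, 6, 9, 11, 13, 15}
Step 13: union(5, 2) -> merged; set of 5 now {2, 3, 5, 6, 9, 11, 13, 15}
Step 14: union(1, 6) -> merged; set of 1 now {1, 2, 3, 5, 6, 9, 11, 13, 14, 15}
Step 15: union(3, 9) -> already same set; set of 3 now {1, 2, 3, 5, 6, 9, 11, 13, 14, 15}
Step 16: union(1, 10) -> merged; set of 1 now {1, 2, 3, 5, 6, 9, 10, 11, 13, 14, 15}
Step 17: union(3, 10) -> already same set; set of 3 now {1, 2, 3, 5, 6, 9, 10, 11, 13, 14, 15}
Step 18: union(3, 8) -> merged; set of 3 now {1, 2, 3, 5, 6, 8, 9, 10, 11, 13, 14, 15}
Step 19: find(10) -> no change; set of 10 is {1, 2, 3, 5, 6, 8, 9, 10, 11, 13, 14, 15}
Step 20: union(0, 8) -> merged; set of 0 now {0, 1, 2, 3, 5, 6, 8, 9, 10, 11, 13, 14, 15}
Step 21: union(1, 12) -> merged; set of 1 now {0, 1, 2, 3, 5, 6, 8, 9, 10, 11, 12, 13, 14, 15}
Step 22: union(5, 13) -> already same set; set of 5 now {0, 1, 2, 3, 5, 6, 8, 9, 10, 11, 12, 13, 14, 15}
Step 23: union(6, 0) -> already same set; set of 6 now {0, 1, 2, 3, 5, 6, 8, 9, 10, 11, 12, 13, 14, 15}
Step 24: union(13, 4) -> merged; set of 13 now {0, 1, 2, 3, 4, 5, 6, 8, 9, 10, 11, 12, 13, 14, 15}
Step 25: union(13, 0) -> already same set; set of 13 now {0, 1, 2, 3, 4, 5, 6, 8, 9, 10, 11, 12, 13, 14, 15}
Step 26: union(5, 15) -> already same set; set of 5 now {0, 1, 2, 3, 4, 5, 6, 8, 9, 10, 11, 12, 13, 14, 15}
Set of 12: {0, 1, 2, 3, 4, 5, 6, 8, 9, 10, 11, 12, 13, 14, 15}; 7 is not a member.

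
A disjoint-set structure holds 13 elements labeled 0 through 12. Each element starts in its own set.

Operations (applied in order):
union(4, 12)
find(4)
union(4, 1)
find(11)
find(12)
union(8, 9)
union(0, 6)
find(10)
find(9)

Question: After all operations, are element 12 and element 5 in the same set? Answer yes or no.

Answer: no

Derivation:
Step 1: union(4, 12) -> merged; set of 4 now {4, 12}
Step 2: find(4) -> no change; set of 4 is {4, 12}
Step 3: union(4, 1) -> merged; set of 4 now {1, 4, 12}
Step 4: find(11) -> no change; set of 11 is {11}
Step 5: find(12) -> no change; set of 12 is {1, 4, 12}
Step 6: union(8, 9) -> merged; set of 8 now {8, 9}
Step 7: union(0, 6) -> merged; set of 0 now {0, 6}
Step 8: find(10) -> no change; set of 10 is {10}
Step 9: find(9) -> no change; set of 9 is {8, 9}
Set of 12: {1, 4, 12}; 5 is not a member.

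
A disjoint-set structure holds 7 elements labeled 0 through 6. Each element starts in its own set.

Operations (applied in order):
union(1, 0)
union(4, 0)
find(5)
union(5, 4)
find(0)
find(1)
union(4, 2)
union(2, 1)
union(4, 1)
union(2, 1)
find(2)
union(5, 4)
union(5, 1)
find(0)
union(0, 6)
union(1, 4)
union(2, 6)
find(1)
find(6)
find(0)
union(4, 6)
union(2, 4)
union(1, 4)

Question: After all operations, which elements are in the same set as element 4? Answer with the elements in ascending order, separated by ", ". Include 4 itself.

Answer: 0, 1, 2, 4, 5, 6

Derivation:
Step 1: union(1, 0) -> merged; set of 1 now {0, 1}
Step 2: union(4, 0) -> merged; set of 4 now {0, 1, 4}
Step 3: find(5) -> no change; set of 5 is {5}
Step 4: union(5, 4) -> merged; set of 5 now {0, 1, 4, 5}
Step 5: find(0) -> no change; set of 0 is {0, 1, 4, 5}
Step 6: find(1) -> no change; set of 1 is {0, 1, 4, 5}
Step 7: union(4, 2) -> merged; set of 4 now {0, 1, 2, 4, 5}
Step 8: union(2, 1) -> already same set; set of 2 now {0, 1, 2, 4, 5}
Step 9: union(4, 1) -> already same set; set of 4 now {0, 1, 2, 4, 5}
Step 10: union(2, 1) -> already same set; set of 2 now {0, 1, 2, 4, 5}
Step 11: find(2) -> no change; set of 2 is {0, 1, 2, 4, 5}
Step 12: union(5, 4) -> already same set; set of 5 now {0, 1, 2, 4, 5}
Step 13: union(5, 1) -> already same set; set of 5 now {0, 1, 2, 4, 5}
Step 14: find(0) -> no change; set of 0 is {0, 1, 2, 4, 5}
Step 15: union(0, 6) -> merged; set of 0 now {0, 1, 2, 4, 5, 6}
Step 16: union(1, 4) -> already same set; set of 1 now {0, 1, 2, 4, 5, 6}
Step 17: union(2, 6) -> already same set; set of 2 now {0, 1, 2, 4, 5, 6}
Step 18: find(1) -> no change; set of 1 is {0, 1, 2, 4, 5, 6}
Step 19: find(6) -> no change; set of 6 is {0, 1, 2, 4, 5, 6}
Step 20: find(0) -> no change; set of 0 is {0, 1, 2, 4, 5, 6}
Step 21: union(4, 6) -> already same set; set of 4 now {0, 1, 2, 4, 5, 6}
Step 22: union(2, 4) -> already same set; set of 2 now {0, 1, 2, 4, 5, 6}
Step 23: union(1, 4) -> already same set; set of 1 now {0, 1, 2, 4, 5, 6}
Component of 4: {0, 1, 2, 4, 5, 6}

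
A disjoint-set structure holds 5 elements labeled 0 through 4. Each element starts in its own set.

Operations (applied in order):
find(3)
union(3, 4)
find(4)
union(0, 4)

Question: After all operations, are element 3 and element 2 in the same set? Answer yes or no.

Answer: no

Derivation:
Step 1: find(3) -> no change; set of 3 is {3}
Step 2: union(3, 4) -> merged; set of 3 now {3, 4}
Step 3: find(4) -> no change; set of 4 is {3, 4}
Step 4: union(0, 4) -> merged; set of 0 now {0, 3, 4}
Set of 3: {0, 3, 4}; 2 is not a member.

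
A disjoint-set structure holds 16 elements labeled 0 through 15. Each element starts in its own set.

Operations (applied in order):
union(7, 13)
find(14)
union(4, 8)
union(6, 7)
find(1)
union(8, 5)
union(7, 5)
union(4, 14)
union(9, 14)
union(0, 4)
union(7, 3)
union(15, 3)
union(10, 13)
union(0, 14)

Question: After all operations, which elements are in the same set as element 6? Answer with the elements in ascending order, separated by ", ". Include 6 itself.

Step 1: union(7, 13) -> merged; set of 7 now {7, 13}
Step 2: find(14) -> no change; set of 14 is {14}
Step 3: union(4, 8) -> merged; set of 4 now {4, 8}
Step 4: union(6, 7) -> merged; set of 6 now {6, 7, 13}
Step 5: find(1) -> no change; set of 1 is {1}
Step 6: union(8, 5) -> merged; set of 8 now {4, 5, 8}
Step 7: union(7, 5) -> merged; set of 7 now {4, 5, 6, 7, 8, 13}
Step 8: union(4, 14) -> merged; set of 4 now {4, 5, 6, 7, 8, 13, 14}
Step 9: union(9, 14) -> merged; set of 9 now {4, 5, 6, 7, 8, 9, 13, 14}
Step 10: union(0, 4) -> merged; set of 0 now {0, 4, 5, 6, 7, 8, 9, 13, 14}
Step 11: union(7, 3) -> merged; set of 7 now {0, 3, 4, 5, 6, 7, 8, 9, 13, 14}
Step 12: union(15, 3) -> merged; set of 15 now {0, 3, 4, 5, 6, 7, 8, 9, 13, 14, 15}
Step 13: union(10, 13) -> merged; set of 10 now {0, 3, 4, 5, 6, 7, 8, 9, 10, 13, 14, 15}
Step 14: union(0, 14) -> already same set; set of 0 now {0, 3, 4, 5, 6, 7, 8, 9, 10, 13, 14, 15}
Component of 6: {0, 3, 4, 5, 6, 7, 8, 9, 10, 13, 14, 15}

Answer: 0, 3, 4, 5, 6, 7, 8, 9, 10, 13, 14, 15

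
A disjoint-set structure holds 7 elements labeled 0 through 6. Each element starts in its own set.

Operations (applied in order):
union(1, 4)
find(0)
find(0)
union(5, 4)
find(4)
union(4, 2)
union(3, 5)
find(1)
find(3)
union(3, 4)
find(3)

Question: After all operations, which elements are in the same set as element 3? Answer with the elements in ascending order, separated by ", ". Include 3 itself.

Step 1: union(1, 4) -> merged; set of 1 now {1, 4}
Step 2: find(0) -> no change; set of 0 is {0}
Step 3: find(0) -> no change; set of 0 is {0}
Step 4: union(5, 4) -> merged; set of 5 now {1, 4, 5}
Step 5: find(4) -> no change; set of 4 is {1, 4, 5}
Step 6: union(4, 2) -> merged; set of 4 now {1, 2, 4, 5}
Step 7: union(3, 5) -> merged; set of 3 now {1, 2, 3, 4, 5}
Step 8: find(1) -> no change; set of 1 is {1, 2, 3, 4, 5}
Step 9: find(3) -> no change; set of 3 is {1, 2, 3, 4, 5}
Step 10: union(3, 4) -> already same set; set of 3 now {1, 2, 3, 4, 5}
Step 11: find(3) -> no change; set of 3 is {1, 2, 3, 4, 5}
Component of 3: {1, 2, 3, 4, 5}

Answer: 1, 2, 3, 4, 5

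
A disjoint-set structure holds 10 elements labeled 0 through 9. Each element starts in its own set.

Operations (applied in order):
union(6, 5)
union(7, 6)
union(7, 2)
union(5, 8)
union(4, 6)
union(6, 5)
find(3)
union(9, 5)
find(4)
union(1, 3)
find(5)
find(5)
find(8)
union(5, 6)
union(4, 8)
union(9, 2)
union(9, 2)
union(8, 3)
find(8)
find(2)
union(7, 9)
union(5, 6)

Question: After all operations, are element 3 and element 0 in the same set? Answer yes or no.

Answer: no

Derivation:
Step 1: union(6, 5) -> merged; set of 6 now {5, 6}
Step 2: union(7, 6) -> merged; set of 7 now {5, 6, 7}
Step 3: union(7, 2) -> merged; set of 7 now {2, 5, 6, 7}
Step 4: union(5, 8) -> merged; set of 5 now {2, 5, 6, 7, 8}
Step 5: union(4, 6) -> merged; set of 4 now {2, 4, 5, 6, 7, 8}
Step 6: union(6, 5) -> already same set; set of 6 now {2, 4, 5, 6, 7, 8}
Step 7: find(3) -> no change; set of 3 is {3}
Step 8: union(9, 5) -> merged; set of 9 now {2, 4, 5, 6, 7, 8, 9}
Step 9: find(4) -> no change; set of 4 is {2, 4, 5, 6, 7, 8, 9}
Step 10: union(1, 3) -> merged; set of 1 now {1, 3}
Step 11: find(5) -> no change; set of 5 is {2, 4, 5, 6, 7, 8, 9}
Step 12: find(5) -> no change; set of 5 is {2, 4, 5, 6, 7, 8, 9}
Step 13: find(8) -> no change; set of 8 is {2, 4, 5, 6, 7, 8, 9}
Step 14: union(5, 6) -> already same set; set of 5 now {2, 4, 5, 6, 7, 8, 9}
Step 15: union(4, 8) -> already same set; set of 4 now {2, 4, 5, 6, 7, 8, 9}
Step 16: union(9, 2) -> already same set; set of 9 now {2, 4, 5, 6, 7, 8, 9}
Step 17: union(9, 2) -> already same set; set of 9 now {2, 4, 5, 6, 7, 8, 9}
Step 18: union(8, 3) -> merged; set of 8 now {1, 2, 3, 4, 5, 6, 7, 8, 9}
Step 19: find(8) -> no change; set of 8 is {1, 2, 3, 4, 5, 6, 7, 8, 9}
Step 20: find(2) -> no change; set of 2 is {1, 2, 3, 4, 5, 6, 7, 8, 9}
Step 21: union(7, 9) -> already same set; set of 7 now {1, 2, 3, 4, 5, 6, 7, 8, 9}
Step 22: union(5, 6) -> already same set; set of 5 now {1, 2, 3, 4, 5, 6, 7, 8, 9}
Set of 3: {1, 2, 3, 4, 5, 6, 7, 8, 9}; 0 is not a member.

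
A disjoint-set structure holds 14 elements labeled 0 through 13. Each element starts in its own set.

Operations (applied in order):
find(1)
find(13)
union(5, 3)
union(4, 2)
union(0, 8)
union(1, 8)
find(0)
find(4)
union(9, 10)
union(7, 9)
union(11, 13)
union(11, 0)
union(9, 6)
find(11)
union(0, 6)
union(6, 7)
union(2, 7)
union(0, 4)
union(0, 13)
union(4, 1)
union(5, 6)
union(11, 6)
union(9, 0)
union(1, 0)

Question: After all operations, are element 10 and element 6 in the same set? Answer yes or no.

Answer: yes

Derivation:
Step 1: find(1) -> no change; set of 1 is {1}
Step 2: find(13) -> no change; set of 13 is {13}
Step 3: union(5, 3) -> merged; set of 5 now {3, 5}
Step 4: union(4, 2) -> merged; set of 4 now {2, 4}
Step 5: union(0, 8) -> merged; set of 0 now {0, 8}
Step 6: union(1, 8) -> merged; set of 1 now {0, 1, 8}
Step 7: find(0) -> no change; set of 0 is {0, 1, 8}
Step 8: find(4) -> no change; set of 4 is {2, 4}
Step 9: union(9, 10) -> merged; set of 9 now {9, 10}
Step 10: union(7, 9) -> merged; set of 7 now {7, 9, 10}
Step 11: union(11, 13) -> merged; set of 11 now {11, 13}
Step 12: union(11, 0) -> merged; set of 11 now {0, 1, 8, 11, 13}
Step 13: union(9, 6) -> merged; set of 9 now {6, 7, 9, 10}
Step 14: find(11) -> no change; set of 11 is {0, 1, 8, 11, 13}
Step 15: union(0, 6) -> merged; set of 0 now {0, 1, 6, 7, 8, 9, 10, 11, 13}
Step 16: union(6, 7) -> already same set; set of 6 now {0, 1, 6, 7, 8, 9, 10, 11, 13}
Step 17: union(2, 7) -> merged; set of 2 now {0, 1, 2, 4, 6, 7, 8, 9, 10, 11, 13}
Step 18: union(0, 4) -> already same set; set of 0 now {0, 1, 2, 4, 6, 7, 8, 9, 10, 11, 13}
Step 19: union(0, 13) -> already same set; set of 0 now {0, 1, 2, 4, 6, 7, 8, 9, 10, 11, 13}
Step 20: union(4, 1) -> already same set; set of 4 now {0, 1, 2, 4, 6, 7, 8, 9, 10, 11, 13}
Step 21: union(5, 6) -> merged; set of 5 now {0, 1, 2, 3, 4, 5, 6, 7, 8, 9, 10, 11, 13}
Step 22: union(11, 6) -> already same set; set of 11 now {0, 1, 2, 3, 4, 5, 6, 7, 8, 9, 10, 11, 13}
Step 23: union(9, 0) -> already same set; set of 9 now {0, 1, 2, 3, 4, 5, 6, 7, 8, 9, 10, 11, 13}
Step 24: union(1, 0) -> already same set; set of 1 now {0, 1, 2, 3, 4, 5, 6, 7, 8, 9, 10, 11, 13}
Set of 10: {0, 1, 2, 3, 4, 5, 6, 7, 8, 9, 10, 11, 13}; 6 is a member.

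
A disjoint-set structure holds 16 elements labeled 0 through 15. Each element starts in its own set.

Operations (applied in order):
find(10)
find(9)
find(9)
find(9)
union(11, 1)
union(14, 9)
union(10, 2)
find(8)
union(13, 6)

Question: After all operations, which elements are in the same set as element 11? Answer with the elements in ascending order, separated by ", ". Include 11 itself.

Step 1: find(10) -> no change; set of 10 is {10}
Step 2: find(9) -> no change; set of 9 is {9}
Step 3: find(9) -> no change; set of 9 is {9}
Step 4: find(9) -> no change; set of 9 is {9}
Step 5: union(11, 1) -> merged; set of 11 now {1, 11}
Step 6: union(14, 9) -> merged; set of 14 now {9, 14}
Step 7: union(10, 2) -> merged; set of 10 now {2, 10}
Step 8: find(8) -> no change; set of 8 is {8}
Step 9: union(13, 6) -> merged; set of 13 now {6, 13}
Component of 11: {1, 11}

Answer: 1, 11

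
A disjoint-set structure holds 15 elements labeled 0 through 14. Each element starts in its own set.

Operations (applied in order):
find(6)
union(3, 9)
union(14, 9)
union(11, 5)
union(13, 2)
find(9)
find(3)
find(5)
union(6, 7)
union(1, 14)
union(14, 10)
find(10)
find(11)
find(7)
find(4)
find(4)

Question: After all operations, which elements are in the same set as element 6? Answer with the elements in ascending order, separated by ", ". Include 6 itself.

Step 1: find(6) -> no change; set of 6 is {6}
Step 2: union(3, 9) -> merged; set of 3 now {3, 9}
Step 3: union(14, 9) -> merged; set of 14 now {3, 9, 14}
Step 4: union(11, 5) -> merged; set of 11 now {5, 11}
Step 5: union(13, 2) -> merged; set of 13 now {2, 13}
Step 6: find(9) -> no change; set of 9 is {3, 9, 14}
Step 7: find(3) -> no change; set of 3 is {3, 9, 14}
Step 8: find(5) -> no change; set of 5 is {5, 11}
Step 9: union(6, 7) -> merged; set of 6 now {6, 7}
Step 10: union(1, 14) -> merged; set of 1 now {1, 3, 9, 14}
Step 11: union(14, 10) -> merged; set of 14 now {1, 3, 9, 10, 14}
Step 12: find(10) -> no change; set of 10 is {1, 3, 9, 10, 14}
Step 13: find(11) -> no change; set of 11 is {5, 11}
Step 14: find(7) -> no change; set of 7 is {6, 7}
Step 15: find(4) -> no change; set of 4 is {4}
Step 16: find(4) -> no change; set of 4 is {4}
Component of 6: {6, 7}

Answer: 6, 7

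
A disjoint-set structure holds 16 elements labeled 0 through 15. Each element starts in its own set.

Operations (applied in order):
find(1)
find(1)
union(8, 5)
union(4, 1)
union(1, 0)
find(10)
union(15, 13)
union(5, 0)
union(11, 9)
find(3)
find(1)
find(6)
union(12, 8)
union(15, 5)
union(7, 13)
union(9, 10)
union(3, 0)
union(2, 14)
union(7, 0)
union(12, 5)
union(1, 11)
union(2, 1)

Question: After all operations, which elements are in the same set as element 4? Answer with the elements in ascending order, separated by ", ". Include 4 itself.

Answer: 0, 1, 2, 3, 4, 5, 7, 8, 9, 10, 11, 12, 13, 14, 15

Derivation:
Step 1: find(1) -> no change; set of 1 is {1}
Step 2: find(1) -> no change; set of 1 is {1}
Step 3: union(8, 5) -> merged; set of 8 now {5, 8}
Step 4: union(4, 1) -> merged; set of 4 now {1, 4}
Step 5: union(1, 0) -> merged; set of 1 now {0, 1, 4}
Step 6: find(10) -> no change; set of 10 is {10}
Step 7: union(15, 13) -> merged; set of 15 now {13, 15}
Step 8: union(5, 0) -> merged; set of 5 now {0, 1, 4, 5, 8}
Step 9: union(11, 9) -> merged; set of 11 now {9, 11}
Step 10: find(3) -> no change; set of 3 is {3}
Step 11: find(1) -> no change; set of 1 is {0, 1, 4, 5, 8}
Step 12: find(6) -> no change; set of 6 is {6}
Step 13: union(12, 8) -> merged; set of 12 now {0, 1, 4, 5, 8, 12}
Step 14: union(15, 5) -> merged; set of 15 now {0, 1, 4, 5, 8, 12, 13, 15}
Step 15: union(7, 13) -> merged; set of 7 now {0, 1, 4, 5, 7, 8, 12, 13, 15}
Step 16: union(9, 10) -> merged; set of 9 now {9, 10, 11}
Step 17: union(3, 0) -> merged; set of 3 now {0, 1, 3, 4, 5, 7, 8, 12, 13, 15}
Step 18: union(2, 14) -> merged; set of 2 now {2, 14}
Step 19: union(7, 0) -> already same set; set of 7 now {0, 1, 3, 4, 5, 7, 8, 12, 13, 15}
Step 20: union(12, 5) -> already same set; set of 12 now {0, 1, 3, 4, 5, 7, 8, 12, 13, 15}
Step 21: union(1, 11) -> merged; set of 1 now {0, 1, 3, 4, 5, 7, 8, 9, 10, 11, 12, 13, 15}
Step 22: union(2, 1) -> merged; set of 2 now {0, 1, 2, 3, 4, 5, 7, 8, 9, 10, 11, 12, 13, 14, 15}
Component of 4: {0, 1, 2, 3, 4, 5, 7, 8, 9, 10, 11, 12, 13, 14, 15}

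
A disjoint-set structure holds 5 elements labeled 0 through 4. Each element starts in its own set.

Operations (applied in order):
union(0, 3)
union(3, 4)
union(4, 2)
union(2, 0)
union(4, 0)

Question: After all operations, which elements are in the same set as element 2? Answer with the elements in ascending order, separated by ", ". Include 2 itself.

Answer: 0, 2, 3, 4

Derivation:
Step 1: union(0, 3) -> merged; set of 0 now {0, 3}
Step 2: union(3, 4) -> merged; set of 3 now {0, 3, 4}
Step 3: union(4, 2) -> merged; set of 4 now {0, 2, 3, 4}
Step 4: union(2, 0) -> already same set; set of 2 now {0, 2, 3, 4}
Step 5: union(4, 0) -> already same set; set of 4 now {0, 2, 3, 4}
Component of 2: {0, 2, 3, 4}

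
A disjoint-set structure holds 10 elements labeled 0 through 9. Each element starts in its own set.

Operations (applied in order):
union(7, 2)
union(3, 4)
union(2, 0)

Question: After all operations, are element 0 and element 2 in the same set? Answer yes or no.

Answer: yes

Derivation:
Step 1: union(7, 2) -> merged; set of 7 now {2, 7}
Step 2: union(3, 4) -> merged; set of 3 now {3, 4}
Step 3: union(2, 0) -> merged; set of 2 now {0, 2, 7}
Set of 0: {0, 2, 7}; 2 is a member.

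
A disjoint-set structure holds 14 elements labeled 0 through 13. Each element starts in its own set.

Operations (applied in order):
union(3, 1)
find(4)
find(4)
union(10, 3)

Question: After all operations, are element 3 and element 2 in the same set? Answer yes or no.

Step 1: union(3, 1) -> merged; set of 3 now {1, 3}
Step 2: find(4) -> no change; set of 4 is {4}
Step 3: find(4) -> no change; set of 4 is {4}
Step 4: union(10, 3) -> merged; set of 10 now {1, 3, 10}
Set of 3: {1, 3, 10}; 2 is not a member.

Answer: no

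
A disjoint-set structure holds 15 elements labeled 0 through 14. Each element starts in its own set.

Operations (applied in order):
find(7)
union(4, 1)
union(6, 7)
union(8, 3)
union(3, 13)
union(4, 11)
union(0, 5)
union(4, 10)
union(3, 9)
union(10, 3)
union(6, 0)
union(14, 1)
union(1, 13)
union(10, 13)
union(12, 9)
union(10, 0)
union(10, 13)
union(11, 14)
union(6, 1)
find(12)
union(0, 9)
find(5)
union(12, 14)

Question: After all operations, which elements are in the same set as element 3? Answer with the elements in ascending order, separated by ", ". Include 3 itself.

Answer: 0, 1, 3, 4, 5, 6, 7, 8, 9, 10, 11, 12, 13, 14

Derivation:
Step 1: find(7) -> no change; set of 7 is {7}
Step 2: union(4, 1) -> merged; set of 4 now {1, 4}
Step 3: union(6, 7) -> merged; set of 6 now {6, 7}
Step 4: union(8, 3) -> merged; set of 8 now {3, 8}
Step 5: union(3, 13) -> merged; set of 3 now {3, 8, 13}
Step 6: union(4, 11) -> merged; set of 4 now {1, 4, 11}
Step 7: union(0, 5) -> merged; set of 0 now {0, 5}
Step 8: union(4, 10) -> merged; set of 4 now {1, 4, 10, 11}
Step 9: union(3, 9) -> merged; set of 3 now {3, 8, 9, 13}
Step 10: union(10, 3) -> merged; set of 10 now {1, 3, 4, 8, 9, 10, 11, 13}
Step 11: union(6, 0) -> merged; set of 6 now {0, 5, 6, 7}
Step 12: union(14, 1) -> merged; set of 14 now {1, 3, 4, 8, 9, 10, 11, 13, 14}
Step 13: union(1, 13) -> already same set; set of 1 now {1, 3, 4, 8, 9, 10, 11, 13, 14}
Step 14: union(10, 13) -> already same set; set of 10 now {1, 3, 4, 8, 9, 10, 11, 13, 14}
Step 15: union(12, 9) -> merged; set of 12 now {1, 3, 4, 8, 9, 10, 11, 12, 13, 14}
Step 16: union(10, 0) -> merged; set of 10 now {0, 1, 3, 4, 5, 6, 7, 8, 9, 10, 11, 12, 13, 14}
Step 17: union(10, 13) -> already same set; set of 10 now {0, 1, 3, 4, 5, 6, 7, 8, 9, 10, 11, 12, 13, 14}
Step 18: union(11, 14) -> already same set; set of 11 now {0, 1, 3, 4, 5, 6, 7, 8, 9, 10, 11, 12, 13, 14}
Step 19: union(6, 1) -> already same set; set of 6 now {0, 1, 3, 4, 5, 6, 7, 8, 9, 10, 11, 12, 13, 14}
Step 20: find(12) -> no change; set of 12 is {0, 1, 3, 4, 5, 6, 7, 8, 9, 10, 11, 12, 13, 14}
Step 21: union(0, 9) -> already same set; set of 0 now {0, 1, 3, 4, 5, 6, 7, 8, 9, 10, 11, 12, 13, 14}
Step 22: find(5) -> no change; set of 5 is {0, 1, 3, 4, 5, 6, 7, 8, 9, 10, 11, 12, 13, 14}
Step 23: union(12, 14) -> already same set; set of 12 now {0, 1, 3, 4, 5, 6, 7, 8, 9, 10, 11, 12, 13, 14}
Component of 3: {0, 1, 3, 4, 5, 6, 7, 8, 9, 10, 11, 12, 13, 14}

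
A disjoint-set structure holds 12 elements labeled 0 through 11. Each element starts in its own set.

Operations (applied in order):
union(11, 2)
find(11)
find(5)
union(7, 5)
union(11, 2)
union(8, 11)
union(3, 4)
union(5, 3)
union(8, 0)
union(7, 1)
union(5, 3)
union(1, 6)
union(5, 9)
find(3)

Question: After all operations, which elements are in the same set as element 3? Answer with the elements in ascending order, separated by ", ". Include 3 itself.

Step 1: union(11, 2) -> merged; set of 11 now {2, 11}
Step 2: find(11) -> no change; set of 11 is {2, 11}
Step 3: find(5) -> no change; set of 5 is {5}
Step 4: union(7, 5) -> merged; set of 7 now {5, 7}
Step 5: union(11, 2) -> already same set; set of 11 now {2, 11}
Step 6: union(8, 11) -> merged; set of 8 now {2, 8, 11}
Step 7: union(3, 4) -> merged; set of 3 now {3, 4}
Step 8: union(5, 3) -> merged; set of 5 now {3, 4, 5, 7}
Step 9: union(8, 0) -> merged; set of 8 now {0, 2, 8, 11}
Step 10: union(7, 1) -> merged; set of 7 now {1, 3, 4, 5, 7}
Step 11: union(5, 3) -> already same set; set of 5 now {1, 3, 4, 5, 7}
Step 12: union(1, 6) -> merged; set of 1 now {1, 3, 4, 5, 6, 7}
Step 13: union(5, 9) -> merged; set of 5 now {1, 3, 4, 5, 6, 7, 9}
Step 14: find(3) -> no change; set of 3 is {1, 3, 4, 5, 6, 7, 9}
Component of 3: {1, 3, 4, 5, 6, 7, 9}

Answer: 1, 3, 4, 5, 6, 7, 9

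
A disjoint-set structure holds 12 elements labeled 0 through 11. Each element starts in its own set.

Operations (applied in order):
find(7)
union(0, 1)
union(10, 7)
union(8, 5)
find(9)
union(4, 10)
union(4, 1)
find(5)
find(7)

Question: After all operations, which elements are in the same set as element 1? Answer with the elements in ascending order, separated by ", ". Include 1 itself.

Answer: 0, 1, 4, 7, 10

Derivation:
Step 1: find(7) -> no change; set of 7 is {7}
Step 2: union(0, 1) -> merged; set of 0 now {0, 1}
Step 3: union(10, 7) -> merged; set of 10 now {7, 10}
Step 4: union(8, 5) -> merged; set of 8 now {5, 8}
Step 5: find(9) -> no change; set of 9 is {9}
Step 6: union(4, 10) -> merged; set of 4 now {4, 7, 10}
Step 7: union(4, 1) -> merged; set of 4 now {0, 1, 4, 7, 10}
Step 8: find(5) -> no change; set of 5 is {5, 8}
Step 9: find(7) -> no change; set of 7 is {0, 1, 4, 7, 10}
Component of 1: {0, 1, 4, 7, 10}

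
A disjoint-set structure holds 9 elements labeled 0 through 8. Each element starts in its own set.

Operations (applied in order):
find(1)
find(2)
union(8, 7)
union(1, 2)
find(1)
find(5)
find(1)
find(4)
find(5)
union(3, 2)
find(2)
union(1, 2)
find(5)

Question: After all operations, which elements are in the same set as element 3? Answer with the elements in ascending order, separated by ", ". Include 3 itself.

Answer: 1, 2, 3

Derivation:
Step 1: find(1) -> no change; set of 1 is {1}
Step 2: find(2) -> no change; set of 2 is {2}
Step 3: union(8, 7) -> merged; set of 8 now {7, 8}
Step 4: union(1, 2) -> merged; set of 1 now {1, 2}
Step 5: find(1) -> no change; set of 1 is {1, 2}
Step 6: find(5) -> no change; set of 5 is {5}
Step 7: find(1) -> no change; set of 1 is {1, 2}
Step 8: find(4) -> no change; set of 4 is {4}
Step 9: find(5) -> no change; set of 5 is {5}
Step 10: union(3, 2) -> merged; set of 3 now {1, 2, 3}
Step 11: find(2) -> no change; set of 2 is {1, 2, 3}
Step 12: union(1, 2) -> already same set; set of 1 now {1, 2, 3}
Step 13: find(5) -> no change; set of 5 is {5}
Component of 3: {1, 2, 3}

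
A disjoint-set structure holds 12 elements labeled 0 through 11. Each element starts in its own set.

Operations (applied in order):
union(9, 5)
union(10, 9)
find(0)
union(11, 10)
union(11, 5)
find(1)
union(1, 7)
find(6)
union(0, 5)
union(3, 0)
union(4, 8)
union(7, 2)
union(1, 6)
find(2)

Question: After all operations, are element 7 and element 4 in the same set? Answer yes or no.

Step 1: union(9, 5) -> merged; set of 9 now {5, 9}
Step 2: union(10, 9) -> merged; set of 10 now {5, 9, 10}
Step 3: find(0) -> no change; set of 0 is {0}
Step 4: union(11, 10) -> merged; set of 11 now {5, 9, 10, 11}
Step 5: union(11, 5) -> already same set; set of 11 now {5, 9, 10, 11}
Step 6: find(1) -> no change; set of 1 is {1}
Step 7: union(1, 7) -> merged; set of 1 now {1, 7}
Step 8: find(6) -> no change; set of 6 is {6}
Step 9: union(0, 5) -> merged; set of 0 now {0, 5, 9, 10, 11}
Step 10: union(3, 0) -> merged; set of 3 now {0, 3, 5, 9, 10, 11}
Step 11: union(4, 8) -> merged; set of 4 now {4, 8}
Step 12: union(7, 2) -> merged; set of 7 now {1, 2, 7}
Step 13: union(1, 6) -> merged; set of 1 now {1, 2, 6, 7}
Step 14: find(2) -> no change; set of 2 is {1, 2, 6, 7}
Set of 7: {1, 2, 6, 7}; 4 is not a member.

Answer: no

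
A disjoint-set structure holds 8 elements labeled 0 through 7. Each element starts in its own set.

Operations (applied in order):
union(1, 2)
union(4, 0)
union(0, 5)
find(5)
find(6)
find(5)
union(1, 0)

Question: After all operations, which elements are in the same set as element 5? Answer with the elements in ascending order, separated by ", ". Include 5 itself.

Answer: 0, 1, 2, 4, 5

Derivation:
Step 1: union(1, 2) -> merged; set of 1 now {1, 2}
Step 2: union(4, 0) -> merged; set of 4 now {0, 4}
Step 3: union(0, 5) -> merged; set of 0 now {0, 4, 5}
Step 4: find(5) -> no change; set of 5 is {0, 4, 5}
Step 5: find(6) -> no change; set of 6 is {6}
Step 6: find(5) -> no change; set of 5 is {0, 4, 5}
Step 7: union(1, 0) -> merged; set of 1 now {0, 1, 2, 4, 5}
Component of 5: {0, 1, 2, 4, 5}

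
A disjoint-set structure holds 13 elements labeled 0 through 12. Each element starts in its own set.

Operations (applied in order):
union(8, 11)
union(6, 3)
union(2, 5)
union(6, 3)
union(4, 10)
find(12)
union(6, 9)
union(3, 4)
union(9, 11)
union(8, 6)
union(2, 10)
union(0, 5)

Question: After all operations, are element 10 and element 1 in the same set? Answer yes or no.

Step 1: union(8, 11) -> merged; set of 8 now {8, 11}
Step 2: union(6, 3) -> merged; set of 6 now {3, 6}
Step 3: union(2, 5) -> merged; set of 2 now {2, 5}
Step 4: union(6, 3) -> already same set; set of 6 now {3, 6}
Step 5: union(4, 10) -> merged; set of 4 now {4, 10}
Step 6: find(12) -> no change; set of 12 is {12}
Step 7: union(6, 9) -> merged; set of 6 now {3, 6, 9}
Step 8: union(3, 4) -> merged; set of 3 now {3, 4, 6, 9, 10}
Step 9: union(9, 11) -> merged; set of 9 now {3, 4, 6, 8, 9, 10, 11}
Step 10: union(8, 6) -> already same set; set of 8 now {3, 4, 6, 8, 9, 10, 11}
Step 11: union(2, 10) -> merged; set of 2 now {2, 3, 4, 5, 6, 8, 9, 10, 11}
Step 12: union(0, 5) -> merged; set of 0 now {0, 2, 3, 4, 5, 6, 8, 9, 10, 11}
Set of 10: {0, 2, 3, 4, 5, 6, 8, 9, 10, 11}; 1 is not a member.

Answer: no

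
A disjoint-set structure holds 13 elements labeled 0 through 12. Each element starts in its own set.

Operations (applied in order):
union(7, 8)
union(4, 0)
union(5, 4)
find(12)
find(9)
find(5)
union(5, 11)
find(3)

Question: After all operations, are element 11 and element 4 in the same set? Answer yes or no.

Step 1: union(7, 8) -> merged; set of 7 now {7, 8}
Step 2: union(4, 0) -> merged; set of 4 now {0, 4}
Step 3: union(5, 4) -> merged; set of 5 now {0, 4, 5}
Step 4: find(12) -> no change; set of 12 is {12}
Step 5: find(9) -> no change; set of 9 is {9}
Step 6: find(5) -> no change; set of 5 is {0, 4, 5}
Step 7: union(5, 11) -> merged; set of 5 now {0, 4, 5, 11}
Step 8: find(3) -> no change; set of 3 is {3}
Set of 11: {0, 4, 5, 11}; 4 is a member.

Answer: yes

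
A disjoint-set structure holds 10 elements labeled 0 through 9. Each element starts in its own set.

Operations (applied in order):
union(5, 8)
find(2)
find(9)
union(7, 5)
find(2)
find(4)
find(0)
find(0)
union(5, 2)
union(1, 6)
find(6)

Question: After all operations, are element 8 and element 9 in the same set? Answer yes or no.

Step 1: union(5, 8) -> merged; set of 5 now {5, 8}
Step 2: find(2) -> no change; set of 2 is {2}
Step 3: find(9) -> no change; set of 9 is {9}
Step 4: union(7, 5) -> merged; set of 7 now {5, 7, 8}
Step 5: find(2) -> no change; set of 2 is {2}
Step 6: find(4) -> no change; set of 4 is {4}
Step 7: find(0) -> no change; set of 0 is {0}
Step 8: find(0) -> no change; set of 0 is {0}
Step 9: union(5, 2) -> merged; set of 5 now {2, 5, 7, 8}
Step 10: union(1, 6) -> merged; set of 1 now {1, 6}
Step 11: find(6) -> no change; set of 6 is {1, 6}
Set of 8: {2, 5, 7, 8}; 9 is not a member.

Answer: no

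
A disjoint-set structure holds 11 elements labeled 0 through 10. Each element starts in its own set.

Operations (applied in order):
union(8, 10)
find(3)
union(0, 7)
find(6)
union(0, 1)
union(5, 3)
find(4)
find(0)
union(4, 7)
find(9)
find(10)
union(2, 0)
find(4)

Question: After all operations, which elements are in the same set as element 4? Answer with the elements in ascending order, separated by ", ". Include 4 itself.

Answer: 0, 1, 2, 4, 7

Derivation:
Step 1: union(8, 10) -> merged; set of 8 now {8, 10}
Step 2: find(3) -> no change; set of 3 is {3}
Step 3: union(0, 7) -> merged; set of 0 now {0, 7}
Step 4: find(6) -> no change; set of 6 is {6}
Step 5: union(0, 1) -> merged; set of 0 now {0, 1, 7}
Step 6: union(5, 3) -> merged; set of 5 now {3, 5}
Step 7: find(4) -> no change; set of 4 is {4}
Step 8: find(0) -> no change; set of 0 is {0, 1, 7}
Step 9: union(4, 7) -> merged; set of 4 now {0, 1, 4, 7}
Step 10: find(9) -> no change; set of 9 is {9}
Step 11: find(10) -> no change; set of 10 is {8, 10}
Step 12: union(2, 0) -> merged; set of 2 now {0, 1, 2, 4, 7}
Step 13: find(4) -> no change; set of 4 is {0, 1, 2, 4, 7}
Component of 4: {0, 1, 2, 4, 7}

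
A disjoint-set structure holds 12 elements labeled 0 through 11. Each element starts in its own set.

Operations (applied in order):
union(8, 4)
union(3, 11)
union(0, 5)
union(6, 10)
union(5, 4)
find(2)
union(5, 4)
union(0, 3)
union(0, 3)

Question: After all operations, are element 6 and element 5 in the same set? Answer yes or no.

Step 1: union(8, 4) -> merged; set of 8 now {4, 8}
Step 2: union(3, 11) -> merged; set of 3 now {3, 11}
Step 3: union(0, 5) -> merged; set of 0 now {0, 5}
Step 4: union(6, 10) -> merged; set of 6 now {6, 10}
Step 5: union(5, 4) -> merged; set of 5 now {0, 4, 5, 8}
Step 6: find(2) -> no change; set of 2 is {2}
Step 7: union(5, 4) -> already same set; set of 5 now {0, 4, 5, 8}
Step 8: union(0, 3) -> merged; set of 0 now {0, 3, 4, 5, 8, 11}
Step 9: union(0, 3) -> already same set; set of 0 now {0, 3, 4, 5, 8, 11}
Set of 6: {6, 10}; 5 is not a member.

Answer: no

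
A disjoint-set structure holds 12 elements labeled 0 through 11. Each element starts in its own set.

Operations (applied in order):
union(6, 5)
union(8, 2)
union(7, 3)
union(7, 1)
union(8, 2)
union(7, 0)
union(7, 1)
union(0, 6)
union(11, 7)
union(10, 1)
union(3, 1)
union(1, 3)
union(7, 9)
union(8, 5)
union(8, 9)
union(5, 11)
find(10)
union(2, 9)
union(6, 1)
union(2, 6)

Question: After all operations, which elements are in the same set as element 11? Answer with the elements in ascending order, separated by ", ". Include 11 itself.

Step 1: union(6, 5) -> merged; set of 6 now {5, 6}
Step 2: union(8, 2) -> merged; set of 8 now {2, 8}
Step 3: union(7, 3) -> merged; set of 7 now {3, 7}
Step 4: union(7, 1) -> merged; set of 7 now {1, 3, 7}
Step 5: union(8, 2) -> already same set; set of 8 now {2, 8}
Step 6: union(7, 0) -> merged; set of 7 now {0, 1, 3, 7}
Step 7: union(7, 1) -> already same set; set of 7 now {0, 1, 3, 7}
Step 8: union(0, 6) -> merged; set of 0 now {0, 1, 3, 5, 6, 7}
Step 9: union(11, 7) -> merged; set of 11 now {0, 1, 3, 5, 6, 7, 11}
Step 10: union(10, 1) -> merged; set of 10 now {0, 1, 3, 5, 6, 7, 10, 11}
Step 11: union(3, 1) -> already same set; set of 3 now {0, 1, 3, 5, 6, 7, 10, 11}
Step 12: union(1, 3) -> already same set; set of 1 now {0, 1, 3, 5, 6, 7, 10, 11}
Step 13: union(7, 9) -> merged; set of 7 now {0, 1, 3, 5, 6, 7, 9, 10, 11}
Step 14: union(8, 5) -> merged; set of 8 now {0, 1, 2, 3, 5, 6, 7, 8, 9, 10, 11}
Step 15: union(8, 9) -> already same set; set of 8 now {0, 1, 2, 3, 5, 6, 7, 8, 9, 10, 11}
Step 16: union(5, 11) -> already same set; set of 5 now {0, 1, 2, 3, 5, 6, 7, 8, 9, 10, 11}
Step 17: find(10) -> no change; set of 10 is {0, 1, 2, 3, 5, 6, 7, 8, 9, 10, 11}
Step 18: union(2, 9) -> already same set; set of 2 now {0, 1, 2, 3, 5, 6, 7, 8, 9, 10, 11}
Step 19: union(6, 1) -> already same set; set of 6 now {0, 1, 2, 3, 5, 6, 7, 8, 9, 10, 11}
Step 20: union(2, 6) -> already same set; set of 2 now {0, 1, 2, 3, 5, 6, 7, 8, 9, 10, 11}
Component of 11: {0, 1, 2, 3, 5, 6, 7, 8, 9, 10, 11}

Answer: 0, 1, 2, 3, 5, 6, 7, 8, 9, 10, 11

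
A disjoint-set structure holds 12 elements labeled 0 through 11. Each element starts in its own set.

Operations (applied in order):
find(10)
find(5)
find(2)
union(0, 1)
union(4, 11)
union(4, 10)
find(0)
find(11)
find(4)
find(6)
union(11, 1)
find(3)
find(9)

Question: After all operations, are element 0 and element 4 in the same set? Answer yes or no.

Step 1: find(10) -> no change; set of 10 is {10}
Step 2: find(5) -> no change; set of 5 is {5}
Step 3: find(2) -> no change; set of 2 is {2}
Step 4: union(0, 1) -> merged; set of 0 now {0, 1}
Step 5: union(4, 11) -> merged; set of 4 now {4, 11}
Step 6: union(4, 10) -> merged; set of 4 now {4, 10, 11}
Step 7: find(0) -> no change; set of 0 is {0, 1}
Step 8: find(11) -> no change; set of 11 is {4, 10, 11}
Step 9: find(4) -> no change; set of 4 is {4, 10, 11}
Step 10: find(6) -> no change; set of 6 is {6}
Step 11: union(11, 1) -> merged; set of 11 now {0, 1, 4, 10, 11}
Step 12: find(3) -> no change; set of 3 is {3}
Step 13: find(9) -> no change; set of 9 is {9}
Set of 0: {0, 1, 4, 10, 11}; 4 is a member.

Answer: yes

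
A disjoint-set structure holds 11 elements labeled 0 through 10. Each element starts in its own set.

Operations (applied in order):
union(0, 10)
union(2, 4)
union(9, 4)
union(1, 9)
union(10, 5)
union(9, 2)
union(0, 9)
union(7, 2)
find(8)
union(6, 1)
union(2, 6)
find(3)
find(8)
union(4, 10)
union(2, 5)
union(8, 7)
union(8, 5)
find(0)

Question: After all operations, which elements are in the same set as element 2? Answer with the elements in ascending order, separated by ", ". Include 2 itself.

Step 1: union(0, 10) -> merged; set of 0 now {0, 10}
Step 2: union(2, 4) -> merged; set of 2 now {2, 4}
Step 3: union(9, 4) -> merged; set of 9 now {2, 4, 9}
Step 4: union(1, 9) -> merged; set of 1 now {1, 2, 4, 9}
Step 5: union(10, 5) -> merged; set of 10 now {0, 5, 10}
Step 6: union(9, 2) -> already same set; set of 9 now {1, 2, 4, 9}
Step 7: union(0, 9) -> merged; set of 0 now {0, 1, 2, 4, 5, 9, 10}
Step 8: union(7, 2) -> merged; set of 7 now {0, 1, 2, 4, 5, 7, 9, 10}
Step 9: find(8) -> no change; set of 8 is {8}
Step 10: union(6, 1) -> merged; set of 6 now {0, 1, 2, 4, 5, 6, 7, 9, 10}
Step 11: union(2, 6) -> already same set; set of 2 now {0, 1, 2, 4, 5, 6, 7, 9, 10}
Step 12: find(3) -> no change; set of 3 is {3}
Step 13: find(8) -> no change; set of 8 is {8}
Step 14: union(4, 10) -> already same set; set of 4 now {0, 1, 2, 4, 5, 6, 7, 9, 10}
Step 15: union(2, 5) -> already same set; set of 2 now {0, 1, 2, 4, 5, 6, 7, 9, 10}
Step 16: union(8, 7) -> merged; set of 8 now {0, 1, 2, 4, 5, 6, 7, 8, 9, 10}
Step 17: union(8, 5) -> already same set; set of 8 now {0, 1, 2, 4, 5, 6, 7, 8, 9, 10}
Step 18: find(0) -> no change; set of 0 is {0, 1, 2, 4, 5, 6, 7, 8, 9, 10}
Component of 2: {0, 1, 2, 4, 5, 6, 7, 8, 9, 10}

Answer: 0, 1, 2, 4, 5, 6, 7, 8, 9, 10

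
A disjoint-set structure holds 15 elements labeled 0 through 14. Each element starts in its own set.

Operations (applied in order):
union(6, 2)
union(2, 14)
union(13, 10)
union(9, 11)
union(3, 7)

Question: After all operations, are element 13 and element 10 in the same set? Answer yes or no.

Step 1: union(6, 2) -> merged; set of 6 now {2, 6}
Step 2: union(2, 14) -> merged; set of 2 now {2, 6, 14}
Step 3: union(13, 10) -> merged; set of 13 now {10, 13}
Step 4: union(9, 11) -> merged; set of 9 now {9, 11}
Step 5: union(3, 7) -> merged; set of 3 now {3, 7}
Set of 13: {10, 13}; 10 is a member.

Answer: yes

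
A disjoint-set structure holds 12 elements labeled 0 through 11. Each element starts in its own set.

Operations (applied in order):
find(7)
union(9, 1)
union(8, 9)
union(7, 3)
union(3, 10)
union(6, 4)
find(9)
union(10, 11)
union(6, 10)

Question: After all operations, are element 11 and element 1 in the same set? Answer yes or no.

Answer: no

Derivation:
Step 1: find(7) -> no change; set of 7 is {7}
Step 2: union(9, 1) -> merged; set of 9 now {1, 9}
Step 3: union(8, 9) -> merged; set of 8 now {1, 8, 9}
Step 4: union(7, 3) -> merged; set of 7 now {3, 7}
Step 5: union(3, 10) -> merged; set of 3 now {3, 7, 10}
Step 6: union(6, 4) -> merged; set of 6 now {4, 6}
Step 7: find(9) -> no change; set of 9 is {1, 8, 9}
Step 8: union(10, 11) -> merged; set of 10 now {3, 7, 10, 11}
Step 9: union(6, 10) -> merged; set of 6 now {3, 4, 6, 7, 10, 11}
Set of 11: {3, 4, 6, 7, 10, 11}; 1 is not a member.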